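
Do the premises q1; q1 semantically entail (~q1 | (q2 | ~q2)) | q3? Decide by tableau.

Yes

Initial set: {q1; q1; ~((~q1 | (q2 | ~q2)) | q3)}.
~((~q1 | (q2 | ~q2)) | q3): α-rule — add ~(~q1 | (q2 | ~q2)), ~q3.
~(~q1 | (q2 | ~q2)): α-rule — add ~~q1, ~(q2 | ~q2).
~(q2 | ~q2): α-rule — add ~q2, ~~q2.
× closes — contains both q2 and ~q2.
All 1 branch closes.
Every branch closed, so the premises entail the conclusion.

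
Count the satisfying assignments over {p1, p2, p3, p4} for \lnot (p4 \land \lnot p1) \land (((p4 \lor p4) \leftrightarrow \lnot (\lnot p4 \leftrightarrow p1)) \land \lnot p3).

Initial set: {(\lnot (p4 \land \lnot p1) \land (((p4 \lor p4) \leftrightarrow \lnot (\lnot p4 \leftrightarrow p1)) \land \lnot p3))}.
(\lnot (p4 \land \lnot p1) \land (((p4 \lor p4) \leftrightarrow \lnot (\lnot p4 \leftrightarrow p1)) \land \lnot p3)): α-rule — add \lnot (p4 \land \lnot p1), (((p4 \lor p4) \leftrightarrow \lnot (\lnot p4 \leftrightarrow p1)) \land \lnot p3).
(((p4 \lor p4) \leftrightarrow \lnot (\lnot p4 \leftrightarrow p1)) \land \lnot p3): α-rule — add ((p4 \lor p4) \leftrightarrow \lnot (\lnot p4 \leftrightarrow p1)), \lnot p3.
\lnot (p4 \land \lnot p1): β-rule — branch into \lnot p4  //  \lnot \lnot p1.
  branch 1 (add \lnot p4):
    ((p4 \lor p4) \leftrightarrow \lnot (\lnot p4 \leftrightarrow p1)): β-rule — branch into (p4 \lor p4), \lnot (\lnot p4 \leftrightarrow p1)  //  \lnot (p4 \lor p4), \lnot \lnot (\lnot p4 \leftrightarrow p1).
      branch 1.1 (add (p4 \lor p4), \lnot (\lnot p4 \leftrightarrow p1)):
        (p4 \lor p4): β-rule — branch into p4  //  p4.
          branch 1.1.1 (add p4):
            × closes — contains both p4 and \lnot p4.
          branch 1.1.2 (add p4):
            × closes — contains both p4 and \lnot p4.
      branch 1.2 (add \lnot (p4 \lor p4), \lnot \lnot (\lnot p4 \leftrightarrow p1)):
        \lnot (p4 \lor p4): α-rule — add \lnot p4, \lnot p4.
        \lnot \lnot (\lnot p4 \leftrightarrow p1): β-rule — branch into \lnot p4, p1  //  \lnot \lnot p4, \lnot p1.
          branch 1.2.1 (add \lnot p4, p1):
            ○ open, literals {p1=true, p3=false, p4=false}.
          branch 1.2.2 (add \lnot \lnot p4, \lnot p1):
            × closes — contains both p4 and \lnot p4.
  branch 2 (add \lnot \lnot p1):
    ((p4 \lor p4) \leftrightarrow \lnot (\lnot p4 \leftrightarrow p1)): β-rule — branch into (p4 \lor p4), \lnot (\lnot p4 \leftrightarrow p1)  //  \lnot (p4 \lor p4), \lnot \lnot (\lnot p4 \leftrightarrow p1).
      branch 2.1 (add (p4 \lor p4), \lnot (\lnot p4 \leftrightarrow p1)):
        (p4 \lor p4): β-rule — branch into p4  //  p4.
          branch 2.1.1 (add p4):
            \lnot (\lnot p4 \leftrightarrow p1): β-rule — branch into \lnot p4, \lnot p1  //  \lnot \lnot p4, p1.
              branch 2.1.1.1 (add \lnot p4, \lnot p1):
                × closes — contains both p4 and \lnot p4.
              branch 2.1.1.2 (add \lnot \lnot p4, p1):
                ○ open, literals {p1=true, p3=false, p4=true}.
          branch 2.1.2 (add p4):
            \lnot (\lnot p4 \leftrightarrow p1): β-rule — branch into \lnot p4, \lnot p1  //  \lnot \lnot p4, p1.
              branch 2.1.2.1 (add \lnot p4, \lnot p1):
                × closes — contains both p4 and \lnot p4.
              branch 2.1.2.2 (add \lnot \lnot p4, p1):
                ○ open, literals {p1=true, p3=false, p4=true}.
      branch 2.2 (add \lnot (p4 \lor p4), \lnot \lnot (\lnot p4 \leftrightarrow p1)):
        \lnot (p4 \lor p4): α-rule — add \lnot p4, \lnot p4.
        \lnot \lnot (\lnot p4 \leftrightarrow p1): β-rule — branch into \lnot p4, p1  //  \lnot \lnot p4, \lnot p1.
          branch 2.2.1 (add \lnot p4, p1):
            ○ open, literals {p1=true, p3=false, p4=false}.
          branch 2.2.2 (add \lnot \lnot p4, \lnot p1):
            × closes — contains both p4 and \lnot p4.
6 branches closed, 4 open.
Each open branch fixes some atoms; the unmentioned ones are free. Counting distinct full assignments: branch {p1=true, p3=false, p4=false} (p2) contributes 2 new; branch {p1=true, p3=false, p4=true} (p2) contributes 2 new; branch {p1=true, p3=false, p4=true} (p2) contributes 0 new; branch {p1=true, p3=false, p4=false} (p2) contributes 0 new. Total: 4.

4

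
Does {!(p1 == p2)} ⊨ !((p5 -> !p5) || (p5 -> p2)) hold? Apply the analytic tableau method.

No

Initial set: {!(p1 == p2); !!((p5 -> !p5) || (p5 -> p2))}.
!(p1 == p2): β-rule — branch into p1, !p2  //  !p1, p2.
  branch 1 (add p1, !p2):
    !!((p5 -> !p5) || (p5 -> p2)): β-rule — branch into (p5 -> !p5)  //  (p5 -> p2).
      branch 1.1 (add (p5 -> !p5)):
        (p5 -> !p5): β-rule — branch into !p5  //  !p5.
          branch 1.1.1 (add !p5):
            ○ open, literals {p1=1, p2=0, p5=0}.
          branch 1.1.2 (add !p5):
            ○ open, literals {p1=1, p2=0, p5=0}.
      branch 1.2 (add (p5 -> p2)):
        (p5 -> p2): β-rule — branch into !p5  //  p2.
          branch 1.2.1 (add !p5):
            ○ open, literals {p1=1, p2=0, p5=0}.
          branch 1.2.2 (add p2):
            × closes — contains both p2 and !p2.
  branch 2 (add !p1, p2):
    !!((p5 -> !p5) || (p5 -> p2)): β-rule — branch into (p5 -> !p5)  //  (p5 -> p2).
      branch 2.1 (add (p5 -> !p5)):
        (p5 -> !p5): β-rule — branch into !p5  //  !p5.
          branch 2.1.1 (add !p5):
            ○ open, literals {p1=0, p2=1, p5=0}.
          branch 2.1.2 (add !p5):
            ○ open, literals {p1=0, p2=1, p5=0}.
      branch 2.2 (add (p5 -> p2)):
        (p5 -> p2): β-rule — branch into !p5  //  p2.
          branch 2.2.1 (add !p5):
            ○ open, literals {p1=0, p2=1, p5=0}.
          branch 2.2.2 (add p2):
            ○ open, literals {p1=0, p2=1}.
1 branch closed, 7 open.
An open branch gives a countermodel: p1=1, p2=0, p5=0 (unmentioned atoms arbitrary); the premises hold there but the conclusion fails.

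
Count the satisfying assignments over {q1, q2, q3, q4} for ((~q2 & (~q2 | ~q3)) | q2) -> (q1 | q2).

12

Initial set: {(((~q2 & (~q2 | ~q3)) | q2) -> (q1 | q2))}.
(((~q2 & (~q2 | ~q3)) | q2) -> (q1 | q2)): β-rule — branch into ~((~q2 & (~q2 | ~q3)) | q2)  //  (q1 | q2).
  branch 1 (add ~((~q2 & (~q2 | ~q3)) | q2)):
    ~((~q2 & (~q2 | ~q3)) | q2): α-rule — add ~(~q2 & (~q2 | ~q3)), ~q2.
    ~(~q2 & (~q2 | ~q3)): β-rule — branch into ~~q2  //  ~(~q2 | ~q3).
      branch 1.1 (add ~~q2):
        × closes — contains both q2 and ~q2.
      branch 1.2 (add ~(~q2 | ~q3)):
        ~(~q2 | ~q3): α-rule — add ~~q2, ~~q3.
        × closes — contains both q2 and ~q2.
  branch 2 (add (q1 | q2)):
    (q1 | q2): β-rule — branch into q1  //  q2.
      branch 2.1 (add q1):
        ○ open, literals {q1=true}.
      branch 2.2 (add q2):
        ○ open, literals {q2=true}.
2 branches closed, 2 open.
Each open branch fixes some atoms; the unmentioned ones are free. Counting distinct full assignments: branch {q1=true} (q2, q3, q4) contributes 8 new; branch {q2=true} (q1, q3, q4) contributes 4 new. Total: 12.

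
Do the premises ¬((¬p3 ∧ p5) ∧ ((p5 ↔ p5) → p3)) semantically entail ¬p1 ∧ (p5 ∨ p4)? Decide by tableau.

No

Initial set: {¬((¬p3 ∧ p5) ∧ ((p5 ↔ p5) → p3)); ¬(¬p1 ∧ (p5 ∨ p4))}.
¬((¬p3 ∧ p5) ∧ ((p5 ↔ p5) → p3)): β-rule — branch into ¬(¬p3 ∧ p5)  //  ¬((p5 ↔ p5) → p3).
  branch 1 (add ¬(¬p3 ∧ p5)):
    ¬(¬p1 ∧ (p5 ∨ p4)): β-rule — branch into ¬¬p1  //  ¬(p5 ∨ p4).
      branch 1.1 (add ¬¬p1):
        ¬(¬p3 ∧ p5): β-rule — branch into ¬¬p3  //  ¬p5.
          branch 1.1.1 (add ¬¬p3):
            ○ open, literals {p1=true, p3=true}.
          branch 1.1.2 (add ¬p5):
            ○ open, literals {p1=true, p5=false}.
      branch 1.2 (add ¬(p5 ∨ p4)):
        ¬(p5 ∨ p4): α-rule — add ¬p5, ¬p4.
        ¬(¬p3 ∧ p5): β-rule — branch into ¬¬p3  //  ¬p5.
          branch 1.2.1 (add ¬¬p3):
            ○ open, literals {p3=true, p4=false, p5=false}.
          branch 1.2.2 (add ¬p5):
            ○ open, literals {p4=false, p5=false}.
  branch 2 (add ¬((p5 ↔ p5) → p3)):
    ¬((p5 ↔ p5) → p3): α-rule — add (p5 ↔ p5), ¬p3.
    ¬(¬p1 ∧ (p5 ∨ p4)): β-rule — branch into ¬¬p1  //  ¬(p5 ∨ p4).
      branch 2.1 (add ¬¬p1):
        (p5 ↔ p5): β-rule — branch into p5, p5  //  ¬p5, ¬p5.
          branch 2.1.1 (add p5, p5):
            ○ open, literals {p1=true, p3=false, p5=true}.
          branch 2.1.2 (add ¬p5, ¬p5):
            ○ open, literals {p1=true, p3=false, p5=false}.
      branch 2.2 (add ¬(p5 ∨ p4)):
        ¬(p5 ∨ p4): α-rule — add ¬p5, ¬p4.
        (p5 ↔ p5): β-rule — branch into p5, p5  //  ¬p5, ¬p5.
          branch 2.2.1 (add p5, p5):
            × closes — contains both p5 and ¬p5.
          branch 2.2.2 (add ¬p5, ¬p5):
            ○ open, literals {p3=false, p4=false, p5=false}.
1 branch closed, 7 open.
An open branch gives a countermodel: p1=true, p3=true (unmentioned atoms arbitrary); the premises hold there but the conclusion fails.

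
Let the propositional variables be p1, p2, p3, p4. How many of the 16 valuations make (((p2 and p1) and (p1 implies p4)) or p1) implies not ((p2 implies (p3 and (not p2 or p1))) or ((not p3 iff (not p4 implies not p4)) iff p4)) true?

Initial set: {((((p2 and p1) and (p1 implies p4)) or p1) implies not ((p2 implies (p3 and (not p2 or p1))) or ((not p3 iff (not p4 implies not p4)) iff p4)))}.
((((p2 and p1) and (p1 implies p4)) or p1) implies not ((p2 implies (p3 and (not p2 or p1))) or ((not p3 iff (not p4 implies not p4)) iff p4))): β-rule — branch into not (((p2 and p1) and (p1 implies p4)) or p1)  //  not ((p2 implies (p3 and (not p2 or p1))) or ((not p3 iff (not p4 implies not p4)) iff p4)).
  branch 1 (add not (((p2 and p1) and (p1 implies p4)) or p1)):
    not (((p2 and p1) and (p1 implies p4)) or p1): α-rule — add not ((p2 and p1) and (p1 implies p4)), not p1.
    not ((p2 and p1) and (p1 implies p4)): β-rule — branch into not (p2 and p1)  //  not (p1 implies p4).
      branch 1.1 (add not (p2 and p1)):
        not (p2 and p1): β-rule — branch into not p2  //  not p1.
          branch 1.1.1 (add not p2):
            ○ open, literals {p1=F, p2=F}.
          branch 1.1.2 (add not p1):
            ○ open, literals {p1=F}.
      branch 1.2 (add not (p1 implies p4)):
        not (p1 implies p4): α-rule — add p1, not p4.
        × closes — contains both p1 and not p1.
  branch 2 (add not ((p2 implies (p3 and (not p2 or p1))) or ((not p3 iff (not p4 implies not p4)) iff p4))):
    not ((p2 implies (p3 and (not p2 or p1))) or ((not p3 iff (not p4 implies not p4)) iff p4)): α-rule — add not (p2 implies (p3 and (not p2 or p1))), not ((not p3 iff (not p4 implies not p4)) iff p4).
    not (p2 implies (p3 and (not p2 or p1))): α-rule — add p2, not (p3 and (not p2 or p1)).
    not ((not p3 iff (not p4 implies not p4)) iff p4): β-rule — branch into (not p3 iff (not p4 implies not p4)), not p4  //  not (not p3 iff (not p4 implies not p4)), p4.
      branch 2.1 (add (not p3 iff (not p4 implies not p4)), not p4):
        not (p3 and (not p2 or p1)): β-rule — branch into not p3  //  not (not p2 or p1).
          branch 2.1.1 (add not p3):
            (not p3 iff (not p4 implies not p4)): β-rule — branch into not p3, (not p4 implies not p4)  //  not not p3, not (not p4 implies not p4).
              branch 2.1.1.1 (add not p3, (not p4 implies not p4)):
                (not p4 implies not p4): β-rule — branch into not not p4  //  not p4.
                  branch 2.1.1.1.1 (add not not p4):
                    × closes — contains both p4 and not p4.
                  branch 2.1.1.1.2 (add not p4):
                    ○ open, literals {p2=T, p3=F, p4=F}.
              branch 2.1.1.2 (add not not p3, not (not p4 implies not p4)):
                × closes — contains both p3 and not p3.
          branch 2.1.2 (add not (not p2 or p1)):
            not (not p2 or p1): α-rule — add not not p2, not p1.
            (not p3 iff (not p4 implies not p4)): β-rule — branch into not p3, (not p4 implies not p4)  //  not not p3, not (not p4 implies not p4).
              branch 2.1.2.1 (add not p3, (not p4 implies not p4)):
                (not p4 implies not p4): β-rule — branch into not not p4  //  not p4.
                  branch 2.1.2.1.1 (add not not p4):
                    × closes — contains both p4 and not p4.
                  branch 2.1.2.1.2 (add not p4):
                    ○ open, literals {p1=F, p2=T, p3=F, p4=F}.
              branch 2.1.2.2 (add not not p3, not (not p4 implies not p4)):
                not (not p4 implies not p4): α-rule — add not p4, not not p4.
                × closes — contains both p4 and not p4.
      branch 2.2 (add not (not p3 iff (not p4 implies not p4)), p4):
        not (p3 and (not p2 or p1)): β-rule — branch into not p3  //  not (not p2 or p1).
          branch 2.2.1 (add not p3):
            not (not p3 iff (not p4 implies not p4)): β-rule — branch into not p3, not (not p4 implies not p4)  //  not not p3, (not p4 implies not p4).
              branch 2.2.1.1 (add not p3, not (not p4 implies not p4)):
                not (not p4 implies not p4): α-rule — add not p4, not not p4.
                × closes — contains both p4 and not p4.
              branch 2.2.1.2 (add not not p3, (not p4 implies not p4)):
                × closes — contains both p3 and not p3.
          branch 2.2.2 (add not (not p2 or p1)):
            not (not p2 or p1): α-rule — add not not p2, not p1.
            not (not p3 iff (not p4 implies not p4)): β-rule — branch into not p3, not (not p4 implies not p4)  //  not not p3, (not p4 implies not p4).
              branch 2.2.2.1 (add not p3, not (not p4 implies not p4)):
                not (not p4 implies not p4): α-rule — add not p4, not not p4.
                × closes — contains both p4 and not p4.
              branch 2.2.2.2 (add not not p3, (not p4 implies not p4)):
                (not p4 implies not p4): β-rule — branch into not not p4  //  not p4.
                  branch 2.2.2.2.1 (add not not p4):
                    ○ open, literals {p1=F, p2=T, p3=T, p4=T}.
                  branch 2.2.2.2.2 (add not p4):
                    × closes — contains both p4 and not p4.
9 branches closed, 5 open.
Each open branch fixes some atoms; the unmentioned ones are free. Counting distinct full assignments: branch {p1=F, p2=F} (p3, p4) contributes 4 new; branch {p1=F} (p2, p3, p4) contributes 4 new; branch {p2=T, p3=F, p4=F} (p1) contributes 1 new; branch {p1=F, p2=T, p3=F, p4=F} (none free) contributes 0 new; branch {p1=F, p2=T, p3=T, p4=T} (none free) contributes 0 new. Total: 9.

9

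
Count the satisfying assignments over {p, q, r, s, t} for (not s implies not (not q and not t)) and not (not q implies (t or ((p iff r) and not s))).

4

Initial set: {((not s implies not (not q and not t)) and not (not q implies (t or ((p iff r) and not s))))}.
((not s implies not (not q and not t)) and not (not q implies (t or ((p iff r) and not s)))): α-rule — add (not s implies not (not q and not t)), not (not q implies (t or ((p iff r) and not s))).
not (not q implies (t or ((p iff r) and not s))): α-rule — add not q, not (t or ((p iff r) and not s)).
not (t or ((p iff r) and not s)): α-rule — add not t, not ((p iff r) and not s).
(not s implies not (not q and not t)): β-rule — branch into not not s  //  not (not q and not t).
  branch 1 (add not not s):
    not ((p iff r) and not s): β-rule — branch into not (p iff r)  //  not not s.
      branch 1.1 (add not (p iff r)):
        not (p iff r): β-rule — branch into p, not r  //  not p, r.
          branch 1.1.1 (add p, not r):
            ○ open, literals {p=T, q=F, r=F, s=T, t=F}.
          branch 1.1.2 (add not p, r):
            ○ open, literals {p=F, q=F, r=T, s=T, t=F}.
      branch 1.2 (add not not s):
        ○ open, literals {q=F, s=T, t=F}.
  branch 2 (add not (not q and not t)):
    not ((p iff r) and not s): β-rule — branch into not (p iff r)  //  not not s.
      branch 2.1 (add not (p iff r)):
        not (not q and not t): β-rule — branch into not not q  //  not not t.
          branch 2.1.1 (add not not q):
            × closes — contains both q and not q.
          branch 2.1.2 (add not not t):
            × closes — contains both t and not t.
      branch 2.2 (add not not s):
        not (not q and not t): β-rule — branch into not not q  //  not not t.
          branch 2.2.1 (add not not q):
            × closes — contains both q and not q.
          branch 2.2.2 (add not not t):
            × closes — contains both t and not t.
4 branches closed, 3 open.
Each open branch fixes some atoms; the unmentioned ones are free. Counting distinct full assignments: branch {p=T, q=F, r=F, s=T, t=F} (none free) contributes 1 new; branch {p=F, q=F, r=T, s=T, t=F} (none free) contributes 1 new; branch {q=F, s=T, t=F} (p, r) contributes 2 new. Total: 4.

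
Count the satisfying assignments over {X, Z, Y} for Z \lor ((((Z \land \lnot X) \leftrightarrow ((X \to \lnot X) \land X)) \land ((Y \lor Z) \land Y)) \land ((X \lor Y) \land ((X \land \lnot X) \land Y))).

4

Initial set: {(Z \lor ((((Z \land \lnot X) \leftrightarrow ((X \to \lnot X) \land X)) \land ((Y \lor Z) \land Y)) \land ((X \lor Y) \land ((X \land \lnot X) \land Y))))}.
(Z \lor ((((Z \land \lnot X) \leftrightarrow ((X \to \lnot X) \land X)) \land ((Y \lor Z) \land Y)) \land ((X \lor Y) \land ((X \land \lnot X) \land Y)))): β-rule — branch into Z  //  ((((Z \land \lnot X) \leftrightarrow ((X \to \lnot X) \land X)) \land ((Y \lor Z) \land Y)) \land ((X \lor Y) \land ((X \land \lnot X) \land Y))).
  branch 1 (add Z):
    ○ open, literals {Z=true}.
  branch 2 (add ((((Z \land \lnot X) \leftrightarrow ((X \to \lnot X) \land X)) \land ((Y \lor Z) \land Y)) \land ((X \lor Y) \land ((X \land \lnot X) \land Y)))):
    ((((Z \land \lnot X) \leftrightarrow ((X \to \lnot X) \land X)) \land ((Y \lor Z) \land Y)) \land ((X \lor Y) \land ((X \land \lnot X) \land Y))): α-rule — add (((Z \land \lnot X) \leftrightarrow ((X \to \lnot X) \land X)) \land ((Y \lor Z) \land Y)), ((X \lor Y) \land ((X \land \lnot X) \land Y)).
    (((Z \land \lnot X) \leftrightarrow ((X \to \lnot X) \land X)) \land ((Y \lor Z) \land Y)): α-rule — add ((Z \land \lnot X) \leftrightarrow ((X \to \lnot X) \land X)), ((Y \lor Z) \land Y).
    ((X \lor Y) \land ((X \land \lnot X) \land Y)): α-rule — add (X \lor Y), ((X \land \lnot X) \land Y).
    ((Y \lor Z) \land Y): α-rule — add (Y \lor Z), Y.
    ((X \land \lnot X) \land Y): α-rule — add (X \land \lnot X), Y.
    (X \land \lnot X): α-rule — add X, \lnot X.
    × closes — contains both X and \lnot X.
1 branch closed, 1 open.
Each open branch fixes some atoms; the unmentioned ones are free. Counting distinct full assignments: branch {Z=true} (X, Y) contributes 4 new. Total: 4.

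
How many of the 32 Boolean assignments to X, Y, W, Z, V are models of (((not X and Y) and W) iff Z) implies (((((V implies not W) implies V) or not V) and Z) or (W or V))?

28

Initial set: {((((not X and Y) and W) iff Z) implies (((((V implies not W) implies V) or not V) and Z) or (W or V)))}.
((((not X and Y) and W) iff Z) implies (((((V implies not W) implies V) or not V) and Z) or (W or V))): β-rule — branch into not (((not X and Y) and W) iff Z)  //  (((((V implies not W) implies V) or not V) and Z) or (W or V)).
  branch 1 (add not (((not X and Y) and W) iff Z)):
    not (((not X and Y) and W) iff Z): β-rule — branch into ((not X and Y) and W), not Z  //  not ((not X and Y) and W), Z.
      branch 1.1 (add ((not X and Y) and W), not Z):
        ((not X and Y) and W): α-rule — add (not X and Y), W.
        (not X and Y): α-rule — add not X, Y.
        ○ open, literals {W=T, X=F, Y=T, Z=F}.
      branch 1.2 (add not ((not X and Y) and W), Z):
        not ((not X and Y) and W): β-rule — branch into not (not X and Y)  //  not W.
          branch 1.2.1 (add not (not X and Y)):
            not (not X and Y): β-rule — branch into not not X  //  not Y.
              branch 1.2.1.1 (add not not X):
                ○ open, literals {X=T, Z=T}.
              branch 1.2.1.2 (add not Y):
                ○ open, literals {Y=F, Z=T}.
          branch 1.2.2 (add not W):
            ○ open, literals {W=F, Z=T}.
  branch 2 (add (((((V implies not W) implies V) or not V) and Z) or (W or V))):
    (((((V implies not W) implies V) or not V) and Z) or (W or V)): β-rule — branch into ((((V implies not W) implies V) or not V) and Z)  //  (W or V).
      branch 2.1 (add ((((V implies not W) implies V) or not V) and Z)):
        ((((V implies not W) implies V) or not V) and Z): α-rule — add (((V implies not W) implies V) or not V), Z.
        (((V implies not W) implies V) or not V): β-rule — branch into ((V implies not W) implies V)  //  not V.
          branch 2.1.1 (add ((V implies not W) implies V)):
            ((V implies not W) implies V): β-rule — branch into not (V implies not W)  //  V.
              branch 2.1.1.1 (add not (V implies not W)):
                not (V implies not W): α-rule — add V, not not W.
                ○ open, literals {V=T, W=T, Z=T}.
              branch 2.1.1.2 (add V):
                ○ open, literals {V=T, Z=T}.
          branch 2.1.2 (add not V):
            ○ open, literals {V=F, Z=T}.
      branch 2.2 (add (W or V)):
        (W or V): β-rule — branch into W  //  V.
          branch 2.2.1 (add W):
            ○ open, literals {W=T}.
          branch 2.2.2 (add V):
            ○ open, literals {V=T}.
0 branches closed, 9 open.
Each open branch fixes some atoms; the unmentioned ones are free. Counting distinct full assignments: branch {W=T, X=F, Y=T, Z=F} (V) contributes 2 new; branch {X=T, Z=T} (Y, W, V) contributes 8 new; branch {Y=F, Z=T} (X, W, V) contributes 4 new; branch {W=F, Z=T} (X, Y, V) contributes 2 new; branch {V=T, W=T, Z=T} (X, Y) contributes 1 new; branch {V=T, Z=T} (X, Y, W) contributes 0 new; branch {V=F, Z=T} (X, Y, W) contributes 1 new; branch {W=T} (X, Y, Z, V) contributes 6 new; branch {V=T} (X, Y, W, Z) contributes 4 new. Total: 28.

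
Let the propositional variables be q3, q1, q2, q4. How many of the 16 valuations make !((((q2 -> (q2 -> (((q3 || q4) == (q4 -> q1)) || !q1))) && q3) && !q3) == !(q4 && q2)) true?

Initial set: {T !((((q2 -> (q2 -> (((q3 || q4) == (q4 -> q1)) || !q1))) && q3) && !q3) == !(q4 && q2))}.
T !((((q2 -> (q2 -> (((q3 || q4) == (q4 -> q1)) || !q1))) && q3) && !q3) == !(q4 && q2)): β-rule — branch into T (((q2 -> (q2 -> (((q3 || q4) == (q4 -> q1)) || !q1))) && q3) && !q3), F !(q4 && q2)  //  F (((q2 -> (q2 -> (((q3 || q4) == (q4 -> q1)) || !q1))) && q3) && !q3), T !(q4 && q2).
  branch 1 (add T (((q2 -> (q2 -> (((q3 || q4) == (q4 -> q1)) || !q1))) && q3) && !q3), F !(q4 && q2)):
    T (((q2 -> (q2 -> (((q3 || q4) == (q4 -> q1)) || !q1))) && q3) && !q3): α-rule — add T ((q2 -> (q2 -> (((q3 || q4) == (q4 -> q1)) || !q1))) && q3), T !q3.
    F !(q4 && q2): α-rule — add T q4, T q2.
    T ((q2 -> (q2 -> (((q3 || q4) == (q4 -> q1)) || !q1))) && q3): α-rule — add T (q2 -> (q2 -> (((q3 || q4) == (q4 -> q1)) || !q1))), T q3.
    × closes — contains both q3 and !q3.
  branch 2 (add F (((q2 -> (q2 -> (((q3 || q4) == (q4 -> q1)) || !q1))) && q3) && !q3), T !(q4 && q2)):
    F (((q2 -> (q2 -> (((q3 || q4) == (q4 -> q1)) || !q1))) && q3) && !q3): β-rule — branch into F ((q2 -> (q2 -> (((q3 || q4) == (q4 -> q1)) || !q1))) && q3)  //  F !q3.
      branch 2.1 (add F ((q2 -> (q2 -> (((q3 || q4) == (q4 -> q1)) || !q1))) && q3)):
        T !(q4 && q2): β-rule — branch into F q4  //  F q2.
          branch 2.1.1 (add F q4):
            F ((q2 -> (q2 -> (((q3 || q4) == (q4 -> q1)) || !q1))) && q3): β-rule — branch into F (q2 -> (q2 -> (((q3 || q4) == (q4 -> q1)) || !q1)))  //  F q3.
              branch 2.1.1.1 (add F (q2 -> (q2 -> (((q3 || q4) == (q4 -> q1)) || !q1)))):
                F (q2 -> (q2 -> (((q3 || q4) == (q4 -> q1)) || !q1))): α-rule — add T q2, F (q2 -> (((q3 || q4) == (q4 -> q1)) || !q1)).
                F (q2 -> (((q3 || q4) == (q4 -> q1)) || !q1)): α-rule — add T q2, F (((q3 || q4) == (q4 -> q1)) || !q1).
                F (((q3 || q4) == (q4 -> q1)) || !q1): α-rule — add F ((q3 || q4) == (q4 -> q1)), F !q1.
                F ((q3 || q4) == (q4 -> q1)): β-rule — branch into T (q3 || q4), F (q4 -> q1)  //  F (q3 || q4), T (q4 -> q1).
                  branch 2.1.1.1.1 (add T (q3 || q4), F (q4 -> q1)):
                    F (q4 -> q1): α-rule — add T q4, F q1.
                    × closes — contains both q4 and !q4.
                  branch 2.1.1.1.2 (add F (q3 || q4), T (q4 -> q1)):
                    F (q3 || q4): α-rule — add F q3, F q4.
                    T (q4 -> q1): β-rule — branch into F q4  //  T q1.
                      branch 2.1.1.1.2.1 (add F q4):
                        ○ open, literals {q1=T, q2=T, q3=F, q4=F}.
                      branch 2.1.1.1.2.2 (add T q1):
                        ○ open, literals {q1=T, q2=T, q3=F, q4=F}.
              branch 2.1.1.2 (add F q3):
                ○ open, literals {q3=F, q4=F}.
          branch 2.1.2 (add F q2):
            F ((q2 -> (q2 -> (((q3 || q4) == (q4 -> q1)) || !q1))) && q3): β-rule — branch into F (q2 -> (q2 -> (((q3 || q4) == (q4 -> q1)) || !q1)))  //  F q3.
              branch 2.1.2.1 (add F (q2 -> (q2 -> (((q3 || q4) == (q4 -> q1)) || !q1)))):
                F (q2 -> (q2 -> (((q3 || q4) == (q4 -> q1)) || !q1))): α-rule — add T q2, F (q2 -> (((q3 || q4) == (q4 -> q1)) || !q1)).
                × closes — contains both q2 and !q2.
              branch 2.1.2.2 (add F q3):
                ○ open, literals {q2=F, q3=F}.
      branch 2.2 (add F !q3):
        T !(q4 && q2): β-rule — branch into F q4  //  F q2.
          branch 2.2.1 (add F q4):
            ○ open, literals {q3=T, q4=F}.
          branch 2.2.2 (add F q2):
            ○ open, literals {q2=F, q3=T}.
3 branches closed, 6 open.
Each open branch fixes some atoms; the unmentioned ones are free. Counting distinct full assignments: branch {q1=T, q2=T, q3=F, q4=F} (none free) contributes 1 new; branch {q1=T, q2=T, q3=F, q4=F} (none free) contributes 0 new; branch {q3=F, q4=F} (q1, q2) contributes 3 new; branch {q2=F, q3=F} (q1, q4) contributes 2 new; branch {q3=T, q4=F} (q1, q2) contributes 4 new; branch {q2=F, q3=T} (q1, q4) contributes 2 new. Total: 12.

12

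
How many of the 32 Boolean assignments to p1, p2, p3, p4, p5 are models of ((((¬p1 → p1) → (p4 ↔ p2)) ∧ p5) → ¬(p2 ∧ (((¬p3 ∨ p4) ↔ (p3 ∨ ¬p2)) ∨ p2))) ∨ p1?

Initial set: {(((((¬p1 → p1) → (p4 ↔ p2)) ∧ p5) → ¬(p2 ∧ (((¬p3 ∨ p4) ↔ (p3 ∨ ¬p2)) ∨ p2))) ∨ p1)}.
(((((¬p1 → p1) → (p4 ↔ p2)) ∧ p5) → ¬(p2 ∧ (((¬p3 ∨ p4) ↔ (p3 ∨ ¬p2)) ∨ p2))) ∨ p1): β-rule — branch into ((((¬p1 → p1) → (p4 ↔ p2)) ∧ p5) → ¬(p2 ∧ (((¬p3 ∨ p4) ↔ (p3 ∨ ¬p2)) ∨ p2)))  //  p1.
  branch 1 (add ((((¬p1 → p1) → (p4 ↔ p2)) ∧ p5) → ¬(p2 ∧ (((¬p3 ∨ p4) ↔ (p3 ∨ ¬p2)) ∨ p2)))):
    ((((¬p1 → p1) → (p4 ↔ p2)) ∧ p5) → ¬(p2 ∧ (((¬p3 ∨ p4) ↔ (p3 ∨ ¬p2)) ∨ p2))): β-rule — branch into ¬(((¬p1 → p1) → (p4 ↔ p2)) ∧ p5)  //  ¬(p2 ∧ (((¬p3 ∨ p4) ↔ (p3 ∨ ¬p2)) ∨ p2)).
      branch 1.1 (add ¬(((¬p1 → p1) → (p4 ↔ p2)) ∧ p5)):
        ¬(((¬p1 → p1) → (p4 ↔ p2)) ∧ p5): β-rule — branch into ¬((¬p1 → p1) → (p4 ↔ p2))  //  ¬p5.
          branch 1.1.1 (add ¬((¬p1 → p1) → (p4 ↔ p2))):
            ¬((¬p1 → p1) → (p4 ↔ p2)): α-rule — add (¬p1 → p1), ¬(p4 ↔ p2).
            (¬p1 → p1): β-rule — branch into ¬¬p1  //  p1.
              branch 1.1.1.1 (add ¬¬p1):
                ¬(p4 ↔ p2): β-rule — branch into p4, ¬p2  //  ¬p4, p2.
                  branch 1.1.1.1.1 (add p4, ¬p2):
                    ○ open, literals {p1=T, p2=F, p4=T}.
                  branch 1.1.1.1.2 (add ¬p4, p2):
                    ○ open, literals {p1=T, p2=T, p4=F}.
              branch 1.1.1.2 (add p1):
                ¬(p4 ↔ p2): β-rule — branch into p4, ¬p2  //  ¬p4, p2.
                  branch 1.1.1.2.1 (add p4, ¬p2):
                    ○ open, literals {p1=T, p2=F, p4=T}.
                  branch 1.1.1.2.2 (add ¬p4, p2):
                    ○ open, literals {p1=T, p2=T, p4=F}.
          branch 1.1.2 (add ¬p5):
            ○ open, literals {p5=F}.
      branch 1.2 (add ¬(p2 ∧ (((¬p3 ∨ p4) ↔ (p3 ∨ ¬p2)) ∨ p2))):
        ¬(p2 ∧ (((¬p3 ∨ p4) ↔ (p3 ∨ ¬p2)) ∨ p2)): β-rule — branch into ¬p2  //  ¬(((¬p3 ∨ p4) ↔ (p3 ∨ ¬p2)) ∨ p2).
          branch 1.2.1 (add ¬p2):
            ○ open, literals {p2=F}.
          branch 1.2.2 (add ¬(((¬p3 ∨ p4) ↔ (p3 ∨ ¬p2)) ∨ p2)):
            ¬(((¬p3 ∨ p4) ↔ (p3 ∨ ¬p2)) ∨ p2): α-rule — add ¬((¬p3 ∨ p4) ↔ (p3 ∨ ¬p2)), ¬p2.
            ¬((¬p3 ∨ p4) ↔ (p3 ∨ ¬p2)): β-rule — branch into (¬p3 ∨ p4), ¬(p3 ∨ ¬p2)  //  ¬(¬p3 ∨ p4), (p3 ∨ ¬p2).
              branch 1.2.2.1 (add (¬p3 ∨ p4), ¬(p3 ∨ ¬p2)):
                ¬(p3 ∨ ¬p2): α-rule — add ¬p3, ¬¬p2.
                × closes — contains both p2 and ¬p2.
              branch 1.2.2.2 (add ¬(¬p3 ∨ p4), (p3 ∨ ¬p2)):
                ¬(¬p3 ∨ p4): α-rule — add ¬¬p3, ¬p4.
                (p3 ∨ ¬p2): β-rule — branch into p3  //  ¬p2.
                  branch 1.2.2.2.1 (add p3):
                    ○ open, literals {p2=F, p3=T, p4=F}.
                  branch 1.2.2.2.2 (add ¬p2):
                    ○ open, literals {p2=F, p3=T, p4=F}.
  branch 2 (add p1):
    ○ open, literals {p1=T}.
1 branch closed, 9 open.
Each open branch fixes some atoms; the unmentioned ones are free. Counting distinct full assignments: branch {p1=T, p2=F, p4=T} (p3, p5) contributes 4 new; branch {p1=T, p2=T, p4=F} (p3, p5) contributes 4 new; branch {p1=T, p2=F, p4=T} (p3, p5) contributes 0 new; branch {p1=T, p2=T, p4=F} (p3, p5) contributes 0 new; branch {p5=F} (p1, p2, p3, p4) contributes 12 new; branch {p2=F} (p1, p3, p4, p5) contributes 6 new; branch {p2=F, p3=T, p4=F} (p1, p5) contributes 0 new; branch {p2=F, p3=T, p4=F} (p1, p5) contributes 0 new; branch {p1=T} (p2, p3, p4, p5) contributes 2 new. Total: 28.

28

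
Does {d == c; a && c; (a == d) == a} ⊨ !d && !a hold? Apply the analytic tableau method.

No

Initial set: {T (d == c); T (a && c); T ((a == d) == a); F (!d && !a)}.
T (a && c): α-rule — add T a, T c.
T (d == c): β-rule — branch into T d, T c  //  F d, F c.
  branch 1 (add T d, T c):
    T ((a == d) == a): β-rule — branch into T (a == d), T a  //  F (a == d), F a.
      branch 1.1 (add T (a == d), T a):
        F (!d && !a): β-rule — branch into F !d  //  F !a.
          branch 1.1.1 (add F !d):
            T (a == d): β-rule — branch into T a, T d  //  F a, F d.
              branch 1.1.1.1 (add T a, T d):
                ○ open, literals {a=T, c=T, d=T}.
              branch 1.1.1.2 (add F a, F d):
                × closes — contains both a and !a.
          branch 1.1.2 (add F !a):
            T (a == d): β-rule — branch into T a, T d  //  F a, F d.
              branch 1.1.2.1 (add T a, T d):
                ○ open, literals {a=T, c=T, d=T}.
              branch 1.1.2.2 (add F a, F d):
                × closes — contains both a and !a.
      branch 1.2 (add F (a == d), F a):
        × closes — contains both a and !a.
  branch 2 (add F d, F c):
    × closes — contains both c and !c.
4 branches closed, 2 open.
An open branch gives a countermodel: a=T, c=T, d=T (unmentioned atoms arbitrary); the premises hold there but the conclusion fails.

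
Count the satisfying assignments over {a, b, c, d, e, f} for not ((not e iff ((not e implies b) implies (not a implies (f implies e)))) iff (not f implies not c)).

Initial set: {not ((not e iff ((not e implies b) implies (not a implies (f implies e)))) iff (not f implies not c))}.
not ((not e iff ((not e implies b) implies (not a implies (f implies e)))) iff (not f implies not c)): β-rule — branch into (not e iff ((not e implies b) implies (not a implies (f implies e)))), not (not f implies not c)  //  not (not e iff ((not e implies b) implies (not a implies (f implies e)))), (not f implies not c).
  branch 1 (add (not e iff ((not e implies b) implies (not a implies (f implies e)))), not (not f implies not c)):
    not (not f implies not c): α-rule — add not f, not not c.
    (not e iff ((not e implies b) implies (not a implies (f implies e)))): β-rule — branch into not e, ((not e implies b) implies (not a implies (f implies e)))  //  not not e, not ((not e implies b) implies (not a implies (f implies e))).
      branch 1.1 (add not e, ((not e implies b) implies (not a implies (f implies e)))):
        ((not e implies b) implies (not a implies (f implies e))): β-rule — branch into not (not e implies b)  //  (not a implies (f implies e)).
          branch 1.1.1 (add not (not e implies b)):
            not (not e implies b): α-rule — add not e, not b.
            ○ open, literals {b=false, c=true, e=false, f=false}.
          branch 1.1.2 (add (not a implies (f implies e))):
            (not a implies (f implies e)): β-rule — branch into not not a  //  (f implies e).
              branch 1.1.2.1 (add not not a):
                ○ open, literals {a=true, c=true, e=false, f=false}.
              branch 1.1.2.2 (add (f implies e)):
                (f implies e): β-rule — branch into not f  //  e.
                  branch 1.1.2.2.1 (add not f):
                    ○ open, literals {c=true, e=false, f=false}.
                  branch 1.1.2.2.2 (add e):
                    × closes — contains both e and not e.
      branch 1.2 (add not not e, not ((not e implies b) implies (not a implies (f implies e)))):
        not ((not e implies b) implies (not a implies (f implies e))): α-rule — add (not e implies b), not (not a implies (f implies e)).
        not (not a implies (f implies e)): α-rule — add not a, not (f implies e).
        not (f implies e): α-rule — add f, not e.
        × closes — contains both f and not f.
  branch 2 (add not (not e iff ((not e implies b) implies (not a implies (f implies e)))), (not f implies not c)):
    not (not e iff ((not e implies b) implies (not a implies (f implies e)))): β-rule — branch into not e, not ((not e implies b) implies (not a implies (f implies e)))  //  not not e, ((not e implies b) implies (not a implies (f implies e))).
      branch 2.1 (add not e, not ((not e implies b) implies (not a implies (f implies e)))):
        not ((not e implies b) implies (not a implies (f implies e))): α-rule — add (not e implies b), not (not a implies (f implies e)).
        not (not a implies (f implies e)): α-rule — add not a, not (f implies e).
        not (f implies e): α-rule — add f, not e.
        (not f implies not c): β-rule — branch into not not f  //  not c.
          branch 2.1.1 (add not not f):
            (not e implies b): β-rule — branch into not not e  //  b.
              branch 2.1.1.1 (add not not e):
                × closes — contains both e and not e.
              branch 2.1.1.2 (add b):
                ○ open, literals {a=false, b=true, e=false, f=true}.
          branch 2.1.2 (add not c):
            (not e implies b): β-rule — branch into not not e  //  b.
              branch 2.1.2.1 (add not not e):
                × closes — contains both e and not e.
              branch 2.1.2.2 (add b):
                ○ open, literals {a=false, b=true, c=false, e=false, f=true}.
      branch 2.2 (add not not e, ((not e implies b) implies (not a implies (f implies e)))):
        (not f implies not c): β-rule — branch into not not f  //  not c.
          branch 2.2.1 (add not not f):
            ((not e implies b) implies (not a implies (f implies e))): β-rule — branch into not (not e implies b)  //  (not a implies (f implies e)).
              branch 2.2.1.1 (add not (not e implies b)):
                not (not e implies b): α-rule — add not e, not b.
                × closes — contains both e and not e.
              branch 2.2.1.2 (add (not a implies (f implies e))):
                (not a implies (f implies e)): β-rule — branch into not not a  //  (f implies e).
                  branch 2.2.1.2.1 (add not not a):
                    ○ open, literals {a=true, e=true, f=true}.
                  branch 2.2.1.2.2 (add (f implies e)):
                    (f implies e): β-rule — branch into not f  //  e.
                      branch 2.2.1.2.2.1 (add not f):
                        × closes — contains both f and not f.
                      branch 2.2.1.2.2.2 (add e):
                        ○ open, literals {e=true, f=true}.
          branch 2.2.2 (add not c):
            ((not e implies b) implies (not a implies (f implies e))): β-rule — branch into not (not e implies b)  //  (not a implies (f implies e)).
              branch 2.2.2.1 (add not (not e implies b)):
                not (not e implies b): α-rule — add not e, not b.
                × closes — contains both e and not e.
              branch 2.2.2.2 (add (not a implies (f implies e))):
                (not a implies (f implies e)): β-rule — branch into not not a  //  (f implies e).
                  branch 2.2.2.2.1 (add not not a):
                    ○ open, literals {a=true, c=false, e=true}.
                  branch 2.2.2.2.2 (add (f implies e)):
                    (f implies e): β-rule — branch into not f  //  e.
                      branch 2.2.2.2.2.1 (add not f):
                        ○ open, literals {c=false, e=true, f=false}.
                      branch 2.2.2.2.2.2 (add e):
                        ○ open, literals {c=false, e=true}.
7 branches closed, 10 open.
Each open branch fixes some atoms; the unmentioned ones are free. Counting distinct full assignments: branch {b=false, c=true, e=false, f=false} (a, d) contributes 4 new; branch {a=true, c=true, e=false, f=false} (b, d) contributes 2 new; branch {c=true, e=false, f=false} (a, b, d) contributes 2 new; branch {a=false, b=true, e=false, f=true} (c, d) contributes 4 new; branch {a=false, b=true, c=false, e=false, f=true} (d) contributes 0 new; branch {a=true, e=true, f=true} (b, c, d) contributes 8 new; branch {e=true, f=true} (a, b, c, d) contributes 8 new; branch {a=true, c=false, e=true} (b, d, f) contributes 4 new; branch {c=false, e=true, f=false} (a, b, d) contributes 4 new; branch {c=false, e=true} (a, b, d, f) contributes 0 new. Total: 36.

36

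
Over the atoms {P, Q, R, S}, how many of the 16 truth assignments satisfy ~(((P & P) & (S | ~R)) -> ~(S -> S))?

6

Initial set: {~(((P & P) & (S | ~R)) -> ~(S -> S))}.
~(((P & P) & (S | ~R)) -> ~(S -> S)): α-rule — add ((P & P) & (S | ~R)), ~~(S -> S).
((P & P) & (S | ~R)): α-rule — add (P & P), (S | ~R).
(P & P): α-rule — add P, P.
~~(S -> S): β-rule — branch into ~S  //  S.
  branch 1 (add ~S):
    (S | ~R): β-rule — branch into S  //  ~R.
      branch 1.1 (add S):
        × closes — contains both S and ~S.
      branch 1.2 (add ~R):
        ○ open, literals {P=true, R=false, S=false}.
  branch 2 (add S):
    (S | ~R): β-rule — branch into S  //  ~R.
      branch 2.1 (add S):
        ○ open, literals {P=true, S=true}.
      branch 2.2 (add ~R):
        ○ open, literals {P=true, R=false, S=true}.
1 branch closed, 3 open.
Each open branch fixes some atoms; the unmentioned ones are free. Counting distinct full assignments: branch {P=true, R=false, S=false} (Q) contributes 2 new; branch {P=true, S=true} (Q, R) contributes 4 new; branch {P=true, R=false, S=true} (Q) contributes 0 new. Total: 6.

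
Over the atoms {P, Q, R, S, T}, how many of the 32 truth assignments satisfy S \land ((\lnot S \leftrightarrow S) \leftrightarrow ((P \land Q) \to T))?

Initial set: {T (S \land ((\lnot S \leftrightarrow S) \leftrightarrow ((P \land Q) \to T)))}.
T (S \land ((\lnot S \leftrightarrow S) \leftrightarrow ((P \land Q) \to T))): α-rule — add T S, T ((\lnot S \leftrightarrow S) \leftrightarrow ((P \land Q) \to T)).
T ((\lnot S \leftrightarrow S) \leftrightarrow ((P \land Q) \to T)): β-rule — branch into T (\lnot S \leftrightarrow S), T ((P \land Q) \to T)  //  F (\lnot S \leftrightarrow S), F ((P \land Q) \to T).
  branch 1 (add T (\lnot S \leftrightarrow S), T ((P \land Q) \to T)):
    T (\lnot S \leftrightarrow S): β-rule — branch into T \lnot S, T S  //  F \lnot S, F S.
      branch 1.1 (add T \lnot S, T S):
        × closes — contains both S and \lnot S.
      branch 1.2 (add F \lnot S, F S):
        × closes — contains both S and \lnot S.
  branch 2 (add F (\lnot S \leftrightarrow S), F ((P \land Q) \to T)):
    F ((P \land Q) \to T): α-rule — add T (P \land Q), F T.
    T (P \land Q): α-rule — add T P, T Q.
    F (\lnot S \leftrightarrow S): β-rule — branch into T \lnot S, F S  //  F \lnot S, T S.
      branch 2.1 (add T \lnot S, F S):
        × closes — contains both S and \lnot S.
      branch 2.2 (add F \lnot S, T S):
        ○ open, literals {P=true, Q=true, S=true, T=false}.
3 branches closed, 1 open.
Each open branch fixes some atoms; the unmentioned ones are free. Counting distinct full assignments: branch {P=true, Q=true, S=true, T=false} (R) contributes 2 new. Total: 2.

2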